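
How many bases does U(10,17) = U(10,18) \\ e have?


Deleting e from U(10,18) gives U(10,17) since n > r.
Bases of U(10,17) = C(17,10) = 17! / (10! * 7!) = 19448.

19448


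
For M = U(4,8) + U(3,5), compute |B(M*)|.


(M1+M2)* = M1* + M2*.
M1* = U(4,8), bases: C(8,4) = 70.
M2* = U(2,5), bases: C(5,2) = 10.
|B(M*)| = 70 * 10 = 700.

700


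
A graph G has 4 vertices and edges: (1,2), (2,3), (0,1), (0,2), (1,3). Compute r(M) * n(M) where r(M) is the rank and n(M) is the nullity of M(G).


r(M) = |V| - c = 4 - 1 = 3.
nullity = |E| - r(M) = 5 - 3 = 2.
Product = 3 * 2 = 6.

6


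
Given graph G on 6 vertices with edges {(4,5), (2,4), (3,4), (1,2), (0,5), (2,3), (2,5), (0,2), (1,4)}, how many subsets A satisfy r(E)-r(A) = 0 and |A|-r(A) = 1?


R(x,y) = sum over A in 2^E of x^(r(E)-r(A)) * y^(|A|-r(A)).
G has 6 vertices, 9 edges. r(E) = 5.
Enumerate all 2^9 = 512 subsets.
Count subsets with r(E)-r(A)=0 and |A|-r(A)=1: 61.

61


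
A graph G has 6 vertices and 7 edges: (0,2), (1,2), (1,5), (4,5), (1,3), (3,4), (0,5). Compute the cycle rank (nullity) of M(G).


Cycle rank (nullity) = |E| - r(M) = |E| - (|V| - c).
|E| = 7, |V| = 6, c = 1.
Nullity = 7 - (6 - 1) = 7 - 5 = 2.

2


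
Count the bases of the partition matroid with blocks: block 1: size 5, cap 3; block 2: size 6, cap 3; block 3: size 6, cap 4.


A basis picks exactly ci elements from block i.
Number of bases = product of C(|Si|, ci).
= C(5,3) * C(6,3) * C(6,4)
= 10 * 20 * 15
= 3000.

3000


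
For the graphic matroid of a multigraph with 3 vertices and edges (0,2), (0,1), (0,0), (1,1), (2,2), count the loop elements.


In a graphic matroid, a loop is a self-loop edge (u,u) with rank 0.
Examining all 5 edges for self-loops...
Self-loops found: (0,0), (1,1), (2,2)
Number of loops = 3.

3


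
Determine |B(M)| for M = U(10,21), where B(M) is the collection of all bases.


Bases of U(10,21) are all 10-element subsets of the 21-element ground set.
Number of bases = C(21,10).
C(21,10) = 21! / (10! * 11!) = 352716.

352716


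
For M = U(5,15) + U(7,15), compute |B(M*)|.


(M1+M2)* = M1* + M2*.
M1* = U(10,15), bases: C(15,10) = 3003.
M2* = U(8,15), bases: C(15,8) = 6435.
|B(M*)| = 3003 * 6435 = 19324305.

19324305


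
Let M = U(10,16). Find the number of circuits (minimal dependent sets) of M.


In U(10,16), circuits are the (11)-element subsets.
Any set of 11 elements is dependent, and removing any one element gives
an independent set of size 10, so it is a minimal dependent set.
Number of circuits = C(16,11) = 4368.

4368


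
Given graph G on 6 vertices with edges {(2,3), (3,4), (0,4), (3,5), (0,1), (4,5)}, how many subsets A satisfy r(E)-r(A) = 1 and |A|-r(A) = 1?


R(x,y) = sum over A in 2^E of x^(r(E)-r(A)) * y^(|A|-r(A)).
G has 6 vertices, 6 edges. r(E) = 5.
Enumerate all 2^6 = 64 subsets.
Count subsets with r(E)-r(A)=1 and |A|-r(A)=1: 3.

3


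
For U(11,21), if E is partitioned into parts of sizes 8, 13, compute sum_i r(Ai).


r(Ai) = min(|Ai|, 11) for each part.
Sum = min(8,11) + min(13,11)
    = 8 + 11
    = 19.

19


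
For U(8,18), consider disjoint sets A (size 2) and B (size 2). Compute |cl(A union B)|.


|A union B| = 2 + 2 = 4 (disjoint).
In U(8,18), cl(S) = S if |S| < 8, else cl(S) = E.
Since 4 < 8, cl(A union B) = A union B.
|cl(A union B)| = 4.

4


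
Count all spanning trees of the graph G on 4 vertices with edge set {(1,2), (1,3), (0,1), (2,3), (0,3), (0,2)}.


By Kirchhoff's matrix tree theorem, the number of spanning trees equals
the determinant of any cofactor of the Laplacian matrix L.
G has 4 vertices and 6 edges.
Computing the (3 x 3) cofactor determinant gives 16.

16


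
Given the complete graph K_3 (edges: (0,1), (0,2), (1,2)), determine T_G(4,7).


T(K_3; x,y) = x^2 + x + y.
T(4,7) = 16 + 4 + 7 = 27.

27


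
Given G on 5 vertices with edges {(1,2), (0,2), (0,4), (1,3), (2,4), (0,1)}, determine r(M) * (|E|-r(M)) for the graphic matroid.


r(M) = |V| - c = 5 - 1 = 4.
nullity = |E| - r(M) = 6 - 4 = 2.
Product = 4 * 2 = 8.

8


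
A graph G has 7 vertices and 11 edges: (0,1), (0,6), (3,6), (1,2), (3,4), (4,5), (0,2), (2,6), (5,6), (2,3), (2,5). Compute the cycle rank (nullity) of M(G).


Cycle rank (nullity) = |E| - r(M) = |E| - (|V| - c).
|E| = 11, |V| = 7, c = 1.
Nullity = 11 - (7 - 1) = 11 - 6 = 5.

5


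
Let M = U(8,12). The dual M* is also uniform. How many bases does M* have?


The dual of U(r,n) is U(n-r, n) = U(4,12).
Bases of U(4,12) are all (4)-element subsets.
|B(M*)| = (12 choose 4) = 495.

495


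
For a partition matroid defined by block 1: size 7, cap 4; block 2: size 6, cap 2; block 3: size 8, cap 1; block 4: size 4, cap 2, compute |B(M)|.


A basis picks exactly ci elements from block i.
Number of bases = product of C(|Si|, ci).
= C(7,4) * C(6,2) * C(8,1) * C(4,2)
= 35 * 15 * 8 * 6
= 25200.

25200


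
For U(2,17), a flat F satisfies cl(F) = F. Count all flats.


Flats of U(2,17): every subset of size < 2 is a flat, plus E itself.
Count = (17 choose 0) + (17 choose 1) + 1
     = 1 + 17 + 1
     = 19.

19


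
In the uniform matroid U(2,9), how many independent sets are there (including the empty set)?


Independent sets of U(2,9) are all subsets of size <= 2.
Count = (9 choose 0) + (9 choose 1) + (9 choose 2)
     = 1 + 9 + 36
     = 46.

46


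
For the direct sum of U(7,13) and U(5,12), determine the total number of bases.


Bases of a direct sum M1 + M2: |B| = |B(M1)| * |B(M2)|.
|B(U(7,13))| = C(13,7) = 1716.
|B(U(5,12))| = C(12,5) = 792.
Total bases = 1716 * 792 = 1359072.

1359072


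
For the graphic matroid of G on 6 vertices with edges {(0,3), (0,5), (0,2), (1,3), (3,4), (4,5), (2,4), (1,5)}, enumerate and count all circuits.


A circuit in a graphic matroid = edge set of a simple cycle.
G has 6 vertices and 8 edges.
Enumerating all minimal edge subsets forming cycles...
Total circuits found: 7.

7


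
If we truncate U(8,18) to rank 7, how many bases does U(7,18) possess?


Truncating U(8,18) to rank 7 gives U(7,18).
Bases of U(7,18) are all 7-element subsets of 18 elements.
Number of bases = (18 choose 7) = 31824.

31824


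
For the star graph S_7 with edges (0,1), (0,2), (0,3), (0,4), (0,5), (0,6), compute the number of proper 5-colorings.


P(tree, k) = k * (k-1)^(6) for any tree on 7 vertices.
P(5) = 5 * 4^6 = 5 * 4096 = 20480.

20480


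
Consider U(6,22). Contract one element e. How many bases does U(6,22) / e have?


Contracting e from U(6,22) gives U(5,21).
Bases of U(5,21) = C(21,5) = 20349.

20349


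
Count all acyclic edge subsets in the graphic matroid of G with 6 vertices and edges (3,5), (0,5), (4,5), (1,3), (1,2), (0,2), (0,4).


An independent set in a graphic matroid is an acyclic edge subset.
G has 6 vertices and 7 edges.
Enumerate all 2^7 = 128 subsets, checking for acyclicity.
Total independent sets = 108.

108


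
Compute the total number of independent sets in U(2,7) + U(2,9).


For a direct sum, |I(M1+M2)| = |I(M1)| * |I(M2)|.
|I(U(2,7))| = sum C(7,k) for k=0..2 = 29.
|I(U(2,9))| = sum C(9,k) for k=0..2 = 46.
Total = 29 * 46 = 1334.

1334


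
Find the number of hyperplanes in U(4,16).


Hyperplanes of U(4,16) are flats of rank 3.
In a uniform matroid, these are exactly the (3)-element subsets.
Count = C(16,3) = (16 * 15 * 14) / (1 * 2 * 3) = 560.

560


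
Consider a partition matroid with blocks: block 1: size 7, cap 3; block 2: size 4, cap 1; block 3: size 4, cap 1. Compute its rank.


Rank of a partition matroid = sum of min(|Si|, ci) for each block.
= min(7,3) + min(4,1) + min(4,1)
= 3 + 1 + 1
= 5.

5


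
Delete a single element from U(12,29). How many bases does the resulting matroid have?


Deleting e from U(12,29) gives U(12,28) since n > r.
Bases of U(12,28) = C(28,12) = 28! / (12! * 16!) = 30421755.

30421755


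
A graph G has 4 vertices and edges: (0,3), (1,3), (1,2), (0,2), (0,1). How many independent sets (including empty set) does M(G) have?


An independent set in a graphic matroid is an acyclic edge subset.
G has 4 vertices and 5 edges.
Enumerate all 2^5 = 32 subsets, checking for acyclicity.
Total independent sets = 24.

24


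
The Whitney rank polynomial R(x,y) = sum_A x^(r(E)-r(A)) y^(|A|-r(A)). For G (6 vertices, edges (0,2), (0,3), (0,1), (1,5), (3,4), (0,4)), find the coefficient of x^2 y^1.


R(x,y) = sum over A in 2^E of x^(r(E)-r(A)) * y^(|A|-r(A)).
G has 6 vertices, 6 edges. r(E) = 5.
Enumerate all 2^6 = 64 subsets.
Count subsets with r(E)-r(A)=2 and |A|-r(A)=1: 3.

3


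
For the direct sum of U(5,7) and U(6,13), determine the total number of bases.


Bases of a direct sum M1 + M2: |B| = |B(M1)| * |B(M2)|.
|B(U(5,7))| = C(7,5) = 21.
|B(U(6,13))| = C(13,6) = 1716.
Total bases = 21 * 1716 = 36036.

36036


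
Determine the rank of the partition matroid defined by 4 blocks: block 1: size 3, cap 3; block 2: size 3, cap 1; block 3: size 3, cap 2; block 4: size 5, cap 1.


Rank of a partition matroid = sum of min(|Si|, ci) for each block.
= min(3,3) + min(3,1) + min(3,2) + min(5,1)
= 3 + 1 + 2 + 1
= 7.

7


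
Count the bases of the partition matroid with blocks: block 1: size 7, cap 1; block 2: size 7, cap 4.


A basis picks exactly ci elements from block i.
Number of bases = product of C(|Si|, ci).
= C(7,1) * C(7,4)
= 7 * 35
= 245.

245


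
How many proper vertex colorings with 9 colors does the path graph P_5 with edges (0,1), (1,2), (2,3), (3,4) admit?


P(P_5, k) = k * (k-1)^(4).
P(9) = 9 * 8^4 = 9 * 4096 = 36864.

36864


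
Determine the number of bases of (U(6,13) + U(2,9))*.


(M1+M2)* = M1* + M2*.
M1* = U(7,13), bases: C(13,7) = 1716.
M2* = U(7,9), bases: C(9,7) = 36.
|B(M*)| = 1716 * 36 = 61776.

61776


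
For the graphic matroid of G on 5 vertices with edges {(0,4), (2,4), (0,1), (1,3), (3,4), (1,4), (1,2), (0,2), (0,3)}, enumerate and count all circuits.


A circuit in a graphic matroid = edge set of a simple cycle.
G has 5 vertices and 9 edges.
Enumerating all minimal edge subsets forming cycles...
Total circuits found: 22.

22


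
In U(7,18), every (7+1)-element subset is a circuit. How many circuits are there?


In U(7,18), circuits are the (8)-element subsets.
Any set of 8 elements is dependent, and removing any one element gives
an independent set of size 7, so it is a minimal dependent set.
Number of circuits = C(18,8) = 43758.

43758


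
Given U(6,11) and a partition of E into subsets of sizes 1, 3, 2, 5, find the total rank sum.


r(Ai) = min(|Ai|, 6) for each part.
Sum = min(1,6) + min(3,6) + min(2,6) + min(5,6)
    = 1 + 3 + 2 + 5
    = 11.

11


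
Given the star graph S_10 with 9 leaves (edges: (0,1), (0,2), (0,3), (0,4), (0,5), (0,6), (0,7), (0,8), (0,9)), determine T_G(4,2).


A star on 10 vertices is a tree with 9 edges.
T(x,y) = x^(9) for any tree.
T(4,2) = 4^9 = 262144.

262144


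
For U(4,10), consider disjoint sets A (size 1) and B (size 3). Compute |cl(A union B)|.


|A union B| = 1 + 3 = 4 (disjoint).
In U(4,10), cl(S) = S if |S| < 4, else cl(S) = E.
Since 4 >= 4, cl(A union B) = E.
|cl(A union B)| = 10.

10


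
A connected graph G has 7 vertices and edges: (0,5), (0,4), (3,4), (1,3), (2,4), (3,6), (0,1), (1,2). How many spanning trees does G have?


By Kirchhoff's matrix tree theorem, the number of spanning trees equals
the determinant of any cofactor of the Laplacian matrix L.
G has 7 vertices and 8 edges.
Computing the (6 x 6) cofactor determinant gives 12.

12


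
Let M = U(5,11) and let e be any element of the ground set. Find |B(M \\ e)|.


Deleting e from U(5,11) gives U(5,10) since n > r.
Bases of U(5,10) = C(10,5) = 10! / (5! * 5!) = 252.

252


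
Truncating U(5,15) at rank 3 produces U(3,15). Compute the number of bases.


Truncating U(5,15) to rank 3 gives U(3,15).
Bases of U(3,15) are all 3-element subsets of 15 elements.
Number of bases = C(15,3) = (15 * 14 * 13) / (1 * 2 * 3) = 455.

455


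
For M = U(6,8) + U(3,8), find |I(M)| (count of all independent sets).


For a direct sum, |I(M1+M2)| = |I(M1)| * |I(M2)|.
|I(U(6,8))| = sum C(8,k) for k=0..6 = 247.
|I(U(3,8))| = sum C(8,k) for k=0..3 = 93.
Total = 247 * 93 = 22971.

22971


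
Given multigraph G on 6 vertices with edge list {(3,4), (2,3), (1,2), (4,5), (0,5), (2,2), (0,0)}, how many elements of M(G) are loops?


In a graphic matroid, a loop is a self-loop edge (u,u) with rank 0.
Examining all 7 edges for self-loops...
Self-loops found: (2,2), (0,0)
Number of loops = 2.

2


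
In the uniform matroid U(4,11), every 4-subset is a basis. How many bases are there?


Bases of U(4,11) are all 4-element subsets of the 11-element ground set.
Number of bases = C(11,4).
(11 choose 4) = 330.

330


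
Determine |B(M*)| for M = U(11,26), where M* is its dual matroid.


The dual of U(r,n) is U(n-r, n) = U(15,26).
Bases of U(15,26) are all (15)-element subsets.
|B(M*)| = C(26,15) = 26! / (15! * 11!) = 7726160.

7726160


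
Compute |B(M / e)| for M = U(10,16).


Contracting e from U(10,16) gives U(9,15).
Bases of U(9,15) = C(15,9) = 15! / (9! * 6!) = 5005.

5005


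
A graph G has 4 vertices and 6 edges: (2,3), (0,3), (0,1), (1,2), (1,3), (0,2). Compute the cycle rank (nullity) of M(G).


Cycle rank (nullity) = |E| - r(M) = |E| - (|V| - c).
|E| = 6, |V| = 4, c = 1.
Nullity = 6 - (4 - 1) = 6 - 3 = 3.

3


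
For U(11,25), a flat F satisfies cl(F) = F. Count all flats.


Flats of U(11,25): every subset of size < 11 is a flat, plus E itself.
Count = (25 choose 0) + (25 choose 1) + (25 choose 2) + (25 choose 3) + (25 choose 4) + (25 choose 5) + (25 choose 6) + (25 choose 7) + (25 choose 8) + (25 choose 9) + (25 choose 10) + 1
     = 1 + 25 + 300 + 2300 + 12650 + 53130 + 177100 + 480700 + 1081575 + 2042975 + 3268760 + 1
     = 7119517.

7119517


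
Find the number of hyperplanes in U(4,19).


Hyperplanes of U(4,19) are flats of rank 3.
In a uniform matroid, these are exactly the (3)-element subsets.
Count = C(19,3) = 19! / (3! * 16!) = 969.

969


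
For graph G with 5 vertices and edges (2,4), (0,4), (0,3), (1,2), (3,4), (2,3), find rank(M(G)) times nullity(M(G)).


r(M) = |V| - c = 5 - 1 = 4.
nullity = |E| - r(M) = 6 - 4 = 2.
Product = 4 * 2 = 8.

8


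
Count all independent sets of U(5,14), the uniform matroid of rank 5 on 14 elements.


Independent sets of U(5,14) are all subsets of size <= 5.
Count = (14 choose 0) + (14 choose 1) + (14 choose 2) + (14 choose 3) + (14 choose 4) + (14 choose 5)
     = 1 + 14 + 91 + 364 + 1001 + 2002
     = 3473.

3473


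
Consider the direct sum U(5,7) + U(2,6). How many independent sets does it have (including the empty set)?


For a direct sum, |I(M1+M2)| = |I(M1)| * |I(M2)|.
|I(U(5,7))| = sum C(7,k) for k=0..5 = 120.
|I(U(2,6))| = sum C(6,k) for k=0..2 = 22.
Total = 120 * 22 = 2640.

2640


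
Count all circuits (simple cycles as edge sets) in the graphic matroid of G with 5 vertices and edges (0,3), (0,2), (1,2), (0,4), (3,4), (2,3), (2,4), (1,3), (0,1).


A circuit in a graphic matroid = edge set of a simple cycle.
G has 5 vertices and 9 edges.
Enumerating all minimal edge subsets forming cycles...
Total circuits found: 22.

22


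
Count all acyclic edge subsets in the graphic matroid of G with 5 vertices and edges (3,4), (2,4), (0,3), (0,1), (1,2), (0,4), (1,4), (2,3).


An independent set in a graphic matroid is an acyclic edge subset.
G has 5 vertices and 8 edges.
Enumerate all 2^8 = 256 subsets, checking for acyclicity.
Total independent sets = 134.

134


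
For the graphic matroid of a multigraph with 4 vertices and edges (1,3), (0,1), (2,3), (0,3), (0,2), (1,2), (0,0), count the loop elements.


In a graphic matroid, a loop is a self-loop edge (u,u) with rank 0.
Examining all 7 edges for self-loops...
Self-loops found: (0,0)
Number of loops = 1.

1


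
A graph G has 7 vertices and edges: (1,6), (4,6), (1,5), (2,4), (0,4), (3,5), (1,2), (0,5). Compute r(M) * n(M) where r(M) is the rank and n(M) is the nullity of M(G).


r(M) = |V| - c = 7 - 1 = 6.
nullity = |E| - r(M) = 8 - 6 = 2.
Product = 6 * 2 = 12.

12


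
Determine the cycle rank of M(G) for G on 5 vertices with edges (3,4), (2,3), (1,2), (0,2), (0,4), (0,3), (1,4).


Cycle rank (nullity) = |E| - r(M) = |E| - (|V| - c).
|E| = 7, |V| = 5, c = 1.
Nullity = 7 - (5 - 1) = 7 - 4 = 3.

3


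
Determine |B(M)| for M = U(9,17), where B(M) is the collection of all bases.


Bases of U(9,17) are all 9-element subsets of the 17-element ground set.
Number of bases = C(17,9).
C(17,9) = 17! / (9! * 8!) = 24310.

24310


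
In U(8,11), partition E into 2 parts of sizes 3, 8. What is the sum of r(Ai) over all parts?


r(Ai) = min(|Ai|, 8) for each part.
Sum = min(3,8) + min(8,8)
    = 3 + 8
    = 11.

11


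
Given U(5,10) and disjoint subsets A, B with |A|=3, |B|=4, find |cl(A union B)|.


|A union B| = 3 + 4 = 7 (disjoint).
In U(5,10), cl(S) = S if |S| < 5, else cl(S) = E.
Since 7 >= 5, cl(A union B) = E.
|cl(A union B)| = 10.

10


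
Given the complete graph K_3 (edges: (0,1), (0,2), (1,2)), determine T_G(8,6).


T(K_3; x,y) = x^2 + x + y.
T(8,6) = 64 + 8 + 6 = 78.

78


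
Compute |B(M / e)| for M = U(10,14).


Contracting e from U(10,14) gives U(9,13).
Bases of U(9,13) = C(13,9) = 715.

715


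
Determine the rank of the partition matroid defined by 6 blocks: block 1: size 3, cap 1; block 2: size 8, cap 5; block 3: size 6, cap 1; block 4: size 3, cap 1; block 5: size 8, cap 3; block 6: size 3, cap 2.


Rank of a partition matroid = sum of min(|Si|, ci) for each block.
= min(3,1) + min(8,5) + min(6,1) + min(3,1) + min(8,3) + min(3,2)
= 1 + 5 + 1 + 1 + 3 + 2
= 13.

13


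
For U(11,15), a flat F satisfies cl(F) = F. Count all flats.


Flats of U(11,15): every subset of size < 11 is a flat, plus E itself.
Count = C(15,0) + C(15,1) + C(15,2) + C(15,3) + C(15,4) + C(15,5) + C(15,6) + C(15,7) + C(15,8) + C(15,9) + C(15,10) + 1
     = 1 + 15 + 105 + 455 + 1365 + 3003 + 5005 + 6435 + 6435 + 5005 + 3003 + 1
     = 30828.

30828


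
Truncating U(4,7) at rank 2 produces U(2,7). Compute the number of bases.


Truncating U(4,7) to rank 2 gives U(2,7).
Bases of U(2,7) are all 2-element subsets of 7 elements.
Number of bases = C(7,2) = (7 * 6) / (1 * 2) = 21.

21


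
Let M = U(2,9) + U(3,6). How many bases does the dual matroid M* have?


(M1+M2)* = M1* + M2*.
M1* = U(7,9), bases: C(9,7) = 36.
M2* = U(3,6), bases: C(6,3) = 20.
|B(M*)| = 36 * 20 = 720.

720


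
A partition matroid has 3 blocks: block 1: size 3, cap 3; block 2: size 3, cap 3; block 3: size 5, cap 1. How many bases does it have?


A basis picks exactly ci elements from block i.
Number of bases = product of C(|Si|, ci).
= C(3,3) * C(3,3) * C(5,1)
= 1 * 1 * 5
= 5.

5


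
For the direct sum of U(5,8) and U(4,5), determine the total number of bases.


Bases of a direct sum M1 + M2: |B| = |B(M1)| * |B(M2)|.
|B(U(5,8))| = C(8,5) = 56.
|B(U(4,5))| = C(5,4) = 5.
Total bases = 56 * 5 = 280.

280


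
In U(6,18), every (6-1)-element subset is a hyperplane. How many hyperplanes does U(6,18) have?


Hyperplanes of U(6,18) are flats of rank 5.
In a uniform matroid, these are exactly the (5)-element subsets.
Count = C(18,5) = 18! / (5! * 13!) = 8568.

8568


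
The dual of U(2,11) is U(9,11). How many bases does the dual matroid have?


The dual of U(r,n) is U(n-r, n) = U(9,11).
Bases of U(9,11) are all (9)-element subsets.
|B(M*)| = C(11,9) = 11! / (9! * 2!) = 55.

55


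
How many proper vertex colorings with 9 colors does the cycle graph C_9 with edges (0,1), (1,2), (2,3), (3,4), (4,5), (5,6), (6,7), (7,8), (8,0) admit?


P(C_9, k) = (k-1)^9 + (-1)^9*(k-1).
P(9) = (8)^9 - 8
= 134217728 - 8 = 134217720.

134217720


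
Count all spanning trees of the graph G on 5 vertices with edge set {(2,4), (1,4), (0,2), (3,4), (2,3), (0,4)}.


By Kirchhoff's matrix tree theorem, the number of spanning trees equals
the determinant of any cofactor of the Laplacian matrix L.
G has 5 vertices and 6 edges.
Computing the (4 x 4) cofactor determinant gives 8.

8


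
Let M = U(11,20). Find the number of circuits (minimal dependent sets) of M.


In U(11,20), circuits are the (12)-element subsets.
Any set of 12 elements is dependent, and removing any one element gives
an independent set of size 11, so it is a minimal dependent set.
Number of circuits = (20 choose 12) = 125970.

125970


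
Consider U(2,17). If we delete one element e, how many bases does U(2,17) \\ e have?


Deleting e from U(2,17) gives U(2,16) since n > r.
Bases of U(2,16) = (16 choose 2) = 120.

120


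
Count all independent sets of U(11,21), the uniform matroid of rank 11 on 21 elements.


Independent sets of U(11,21) are all subsets of size <= 11.
Count = (21 choose 0) + (21 choose 1) + (21 choose 2) + (21 choose 3) + (21 choose 4) + (21 choose 5) + (21 choose 6) + (21 choose 7) + (21 choose 8) + (21 choose 9) + (21 choose 10) + (21 choose 11)
     = 1 + 21 + 210 + 1330 + 5985 + 20349 + 54264 + 116280 + 203490 + 293930 + 352716 + 352716
     = 1401292.

1401292


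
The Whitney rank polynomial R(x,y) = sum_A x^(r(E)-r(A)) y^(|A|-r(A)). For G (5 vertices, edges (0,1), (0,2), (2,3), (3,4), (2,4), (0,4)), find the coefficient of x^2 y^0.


R(x,y) = sum over A in 2^E of x^(r(E)-r(A)) * y^(|A|-r(A)).
G has 5 vertices, 6 edges. r(E) = 4.
Enumerate all 2^6 = 64 subsets.
Count subsets with r(E)-r(A)=2 and |A|-r(A)=0: 15.

15


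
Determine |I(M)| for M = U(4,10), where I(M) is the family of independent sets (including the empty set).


Independent sets of U(4,10) are all subsets of size <= 4.
Count = (10 choose 0) + (10 choose 1) + (10 choose 2) + (10 choose 3) + (10 choose 4)
     = 1 + 10 + 45 + 120 + 210
     = 386.

386


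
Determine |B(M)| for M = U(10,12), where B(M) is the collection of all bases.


Bases of U(10,12) are all 10-element subsets of the 12-element ground set.
Number of bases = C(12,10).
C(12,10) = 66.

66


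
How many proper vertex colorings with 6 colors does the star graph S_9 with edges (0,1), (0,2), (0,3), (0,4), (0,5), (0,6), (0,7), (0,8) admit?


P(tree, k) = k * (k-1)^(8) for any tree on 9 vertices.
P(6) = 6 * 5^8 = 6 * 390625 = 2343750.

2343750


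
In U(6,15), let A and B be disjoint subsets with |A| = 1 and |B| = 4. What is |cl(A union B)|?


|A union B| = 1 + 4 = 5 (disjoint).
In U(6,15), cl(S) = S if |S| < 6, else cl(S) = E.
Since 5 < 6, cl(A union B) = A union B.
|cl(A union B)| = 5.

5


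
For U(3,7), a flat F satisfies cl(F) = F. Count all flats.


Flats of U(3,7): every subset of size < 3 is a flat, plus E itself.
Count = (7 choose 0) + (7 choose 1) + (7 choose 2) + 1
     = 1 + 7 + 21 + 1
     = 30.

30


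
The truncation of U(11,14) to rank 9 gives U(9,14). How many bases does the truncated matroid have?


Truncating U(11,14) to rank 9 gives U(9,14).
Bases of U(9,14) are all 9-element subsets of 14 elements.
Number of bases = C(14,9) = 2002.

2002


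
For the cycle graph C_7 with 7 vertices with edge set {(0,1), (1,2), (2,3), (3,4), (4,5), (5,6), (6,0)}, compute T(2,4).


T(C_7; x,y) = x + x^2 + ... + x^(6) + y.
T(2,4) = 2^1 + 2^2 + 2^3 + 2^4 + 2^5 + 2^6 + 4
= 2 + 4 + 8 + 16 + 32 + 64 + 4
= 130.

130


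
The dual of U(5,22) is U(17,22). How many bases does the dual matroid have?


The dual of U(r,n) is U(n-r, n) = U(17,22).
Bases of U(17,22) are all (17)-element subsets.
|B(M*)| = C(22,17) = 26334.

26334


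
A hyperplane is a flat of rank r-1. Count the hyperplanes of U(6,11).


Hyperplanes of U(6,11) are flats of rank 5.
In a uniform matroid, these are exactly the (5)-element subsets.
Count = (11 choose 5) = 462.

462


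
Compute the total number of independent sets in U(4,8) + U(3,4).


For a direct sum, |I(M1+M2)| = |I(M1)| * |I(M2)|.
|I(U(4,8))| = sum C(8,k) for k=0..4 = 163.
|I(U(3,4))| = sum C(4,k) for k=0..3 = 15.
Total = 163 * 15 = 2445.

2445


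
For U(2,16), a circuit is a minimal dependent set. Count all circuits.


In U(2,16), circuits are the (3)-element subsets.
Any set of 3 elements is dependent, and removing any one element gives
an independent set of size 2, so it is a minimal dependent set.
Number of circuits = C(16,3) = 16! / (3! * 13!) = 560.

560


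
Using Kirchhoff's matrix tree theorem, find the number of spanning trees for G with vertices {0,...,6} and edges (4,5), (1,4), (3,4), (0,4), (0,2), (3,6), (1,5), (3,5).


By Kirchhoff's matrix tree theorem, the number of spanning trees equals
the determinant of any cofactor of the Laplacian matrix L.
G has 7 vertices and 8 edges.
Computing the (6 x 6) cofactor determinant gives 8.

8


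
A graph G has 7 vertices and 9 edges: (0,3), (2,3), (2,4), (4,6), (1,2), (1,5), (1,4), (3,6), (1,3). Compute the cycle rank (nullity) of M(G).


Cycle rank (nullity) = |E| - r(M) = |E| - (|V| - c).
|E| = 9, |V| = 7, c = 1.
Nullity = 9 - (7 - 1) = 9 - 6 = 3.

3


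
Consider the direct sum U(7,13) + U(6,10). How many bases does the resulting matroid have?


Bases of a direct sum M1 + M2: |B| = |B(M1)| * |B(M2)|.
|B(U(7,13))| = C(13,7) = 1716.
|B(U(6,10))| = C(10,6) = 210.
Total bases = 1716 * 210 = 360360.

360360


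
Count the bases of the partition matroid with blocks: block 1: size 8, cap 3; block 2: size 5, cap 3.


A basis picks exactly ci elements from block i.
Number of bases = product of C(|Si|, ci).
= C(8,3) * C(5,3)
= 56 * 10
= 560.

560


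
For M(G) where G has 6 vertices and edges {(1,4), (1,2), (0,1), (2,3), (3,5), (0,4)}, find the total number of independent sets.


An independent set in a graphic matroid is an acyclic edge subset.
G has 6 vertices and 6 edges.
Enumerate all 2^6 = 64 subsets, checking for acyclicity.
Total independent sets = 56.

56


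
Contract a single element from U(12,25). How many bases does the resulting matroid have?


Contracting e from U(12,25) gives U(11,24).
Bases of U(11,24) = (24 choose 11) = 2496144.

2496144


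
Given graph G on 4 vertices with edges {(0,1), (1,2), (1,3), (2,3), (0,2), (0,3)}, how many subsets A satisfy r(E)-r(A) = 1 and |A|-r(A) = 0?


R(x,y) = sum over A in 2^E of x^(r(E)-r(A)) * y^(|A|-r(A)).
G has 4 vertices, 6 edges. r(E) = 3.
Enumerate all 2^6 = 64 subsets.
Count subsets with r(E)-r(A)=1 and |A|-r(A)=0: 15.

15


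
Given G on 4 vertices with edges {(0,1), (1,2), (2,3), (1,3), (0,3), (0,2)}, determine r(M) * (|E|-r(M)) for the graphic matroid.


r(M) = |V| - c = 4 - 1 = 3.
nullity = |E| - r(M) = 6 - 3 = 3.
Product = 3 * 3 = 9.

9


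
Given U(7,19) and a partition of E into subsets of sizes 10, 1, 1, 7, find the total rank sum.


r(Ai) = min(|Ai|, 7) for each part.
Sum = min(10,7) + min(1,7) + min(1,7) + min(7,7)
    = 7 + 1 + 1 + 7
    = 16.

16


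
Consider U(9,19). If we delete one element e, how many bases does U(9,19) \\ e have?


Deleting e from U(9,19) gives U(9,18) since n > r.
Bases of U(9,18) = C(18,9) = 18! / (9! * 9!) = 48620.

48620


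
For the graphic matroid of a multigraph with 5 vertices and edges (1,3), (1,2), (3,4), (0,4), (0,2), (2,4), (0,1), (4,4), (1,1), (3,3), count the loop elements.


In a graphic matroid, a loop is a self-loop edge (u,u) with rank 0.
Examining all 10 edges for self-loops...
Self-loops found: (4,4), (1,1), (3,3)
Number of loops = 3.

3


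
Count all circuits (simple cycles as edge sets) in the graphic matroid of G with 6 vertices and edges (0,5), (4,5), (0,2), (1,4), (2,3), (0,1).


A circuit in a graphic matroid = edge set of a simple cycle.
G has 6 vertices and 6 edges.
Enumerating all minimal edge subsets forming cycles...
Total circuits found: 1.

1


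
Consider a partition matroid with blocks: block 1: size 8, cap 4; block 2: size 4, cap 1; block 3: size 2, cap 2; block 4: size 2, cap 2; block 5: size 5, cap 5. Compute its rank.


Rank of a partition matroid = sum of min(|Si|, ci) for each block.
= min(8,4) + min(4,1) + min(2,2) + min(2,2) + min(5,5)
= 4 + 1 + 2 + 2 + 5
= 14.

14


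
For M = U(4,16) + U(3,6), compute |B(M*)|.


(M1+M2)* = M1* + M2*.
M1* = U(12,16), bases: C(16,12) = 1820.
M2* = U(3,6), bases: C(6,3) = 20.
|B(M*)| = 1820 * 20 = 36400.

36400


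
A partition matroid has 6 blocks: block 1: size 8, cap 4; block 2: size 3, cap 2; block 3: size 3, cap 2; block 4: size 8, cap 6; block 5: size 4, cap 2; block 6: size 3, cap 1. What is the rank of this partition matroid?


Rank of a partition matroid = sum of min(|Si|, ci) for each block.
= min(8,4) + min(3,2) + min(3,2) + min(8,6) + min(4,2) + min(3,1)
= 4 + 2 + 2 + 6 + 2 + 1
= 17.

17


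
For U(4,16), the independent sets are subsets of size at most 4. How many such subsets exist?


Independent sets of U(4,16) are all subsets of size <= 4.
Count = C(16,0) + C(16,1) + C(16,2) + C(16,3) + C(16,4)
     = 1 + 16 + 120 + 560 + 1820
     = 2517.

2517


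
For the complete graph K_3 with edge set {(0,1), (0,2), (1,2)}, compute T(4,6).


T(K_3; x,y) = x^2 + x + y.
T(4,6) = 16 + 4 + 6 = 26.

26


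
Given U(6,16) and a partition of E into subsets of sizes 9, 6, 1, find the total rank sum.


r(Ai) = min(|Ai|, 6) for each part.
Sum = min(9,6) + min(6,6) + min(1,6)
    = 6 + 6 + 1
    = 13.

13


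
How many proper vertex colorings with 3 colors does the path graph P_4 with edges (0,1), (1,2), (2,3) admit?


P(P_4, k) = k * (k-1)^(3).
P(3) = 3 * 2^3 = 3 * 8 = 24.

24


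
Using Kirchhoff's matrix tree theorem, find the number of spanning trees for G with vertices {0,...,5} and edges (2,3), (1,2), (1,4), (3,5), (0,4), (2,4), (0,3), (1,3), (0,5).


By Kirchhoff's matrix tree theorem, the number of spanning trees equals
the determinant of any cofactor of the Laplacian matrix L.
G has 6 vertices and 9 edges.
Computing the (5 x 5) cofactor determinant gives 64.

64


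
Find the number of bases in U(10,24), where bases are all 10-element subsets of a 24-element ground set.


Bases of U(10,24) are all 10-element subsets of the 24-element ground set.
Number of bases = C(24,10).
C(24,10) = 24! / (10! * 14!) = 1961256.

1961256


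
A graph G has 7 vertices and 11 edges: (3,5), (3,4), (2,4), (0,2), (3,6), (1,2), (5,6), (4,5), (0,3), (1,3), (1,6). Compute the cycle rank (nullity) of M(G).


Cycle rank (nullity) = |E| - r(M) = |E| - (|V| - c).
|E| = 11, |V| = 7, c = 1.
Nullity = 11 - (7 - 1) = 11 - 6 = 5.

5


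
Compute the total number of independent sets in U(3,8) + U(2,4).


For a direct sum, |I(M1+M2)| = |I(M1)| * |I(M2)|.
|I(U(3,8))| = sum C(8,k) for k=0..3 = 93.
|I(U(2,4))| = sum C(4,k) for k=0..2 = 11.
Total = 93 * 11 = 1023.

1023


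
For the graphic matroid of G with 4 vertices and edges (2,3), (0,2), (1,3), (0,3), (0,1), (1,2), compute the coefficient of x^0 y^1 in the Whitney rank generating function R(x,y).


R(x,y) = sum over A in 2^E of x^(r(E)-r(A)) * y^(|A|-r(A)).
G has 4 vertices, 6 edges. r(E) = 3.
Enumerate all 2^6 = 64 subsets.
Count subsets with r(E)-r(A)=0 and |A|-r(A)=1: 15.

15


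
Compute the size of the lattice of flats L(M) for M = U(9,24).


Flats of U(9,24): every subset of size < 9 is a flat, plus E itself.
Count = C(24,0) + C(24,1) + C(24,2) + C(24,3) + C(24,4) + C(24,5) + C(24,6) + C(24,7) + C(24,8) + 1
     = 1 + 24 + 276 + 2024 + 10626 + 42504 + 134596 + 346104 + 735471 + 1
     = 1271627.

1271627


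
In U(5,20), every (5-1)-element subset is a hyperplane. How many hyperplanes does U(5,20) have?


Hyperplanes of U(5,20) are flats of rank 4.
In a uniform matroid, these are exactly the (4)-element subsets.
Count = (20 choose 4) = 4845.

4845


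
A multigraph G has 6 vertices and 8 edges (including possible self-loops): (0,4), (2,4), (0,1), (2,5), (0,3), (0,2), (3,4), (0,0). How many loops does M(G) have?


In a graphic matroid, a loop is a self-loop edge (u,u) with rank 0.
Examining all 8 edges for self-loops...
Self-loops found: (0,0)
Number of loops = 1.

1


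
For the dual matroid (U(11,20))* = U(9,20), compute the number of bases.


The dual of U(r,n) is U(n-r, n) = U(9,20).
Bases of U(9,20) are all (9)-element subsets.
|B(M*)| = (20 choose 9) = 167960.

167960


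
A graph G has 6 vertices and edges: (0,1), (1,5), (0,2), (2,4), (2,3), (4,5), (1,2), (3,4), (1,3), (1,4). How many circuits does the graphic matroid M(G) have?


A circuit in a graphic matroid = edge set of a simple cycle.
G has 6 vertices and 10 edges.
Enumerating all minimal edge subsets forming cycles...
Total circuits found: 19.

19


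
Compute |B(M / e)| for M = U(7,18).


Contracting e from U(7,18) gives U(6,17).
Bases of U(6,17) = (17 choose 6) = 12376.

12376


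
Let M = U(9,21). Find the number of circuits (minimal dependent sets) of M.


In U(9,21), circuits are the (10)-element subsets.
Any set of 10 elements is dependent, and removing any one element gives
an independent set of size 9, so it is a minimal dependent set.
Number of circuits = C(21,10) = 352716.

352716


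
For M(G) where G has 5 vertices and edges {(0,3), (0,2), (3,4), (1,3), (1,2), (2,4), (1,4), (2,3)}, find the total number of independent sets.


An independent set in a graphic matroid is an acyclic edge subset.
G has 5 vertices and 8 edges.
Enumerate all 2^8 = 256 subsets, checking for acyclicity.
Total independent sets = 128.

128


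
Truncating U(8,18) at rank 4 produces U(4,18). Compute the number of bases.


Truncating U(8,18) to rank 4 gives U(4,18).
Bases of U(4,18) are all 4-element subsets of 18 elements.
Number of bases = C(18,4) = (18 * 17 * 16 * 15) / (1 * 2 * 3 * 4) = 3060.

3060


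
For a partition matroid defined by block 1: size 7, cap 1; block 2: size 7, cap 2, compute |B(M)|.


A basis picks exactly ci elements from block i.
Number of bases = product of C(|Si|, ci).
= C(7,1) * C(7,2)
= 7 * 21
= 147.

147


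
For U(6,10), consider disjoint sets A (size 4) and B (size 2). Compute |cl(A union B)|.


|A union B| = 4 + 2 = 6 (disjoint).
In U(6,10), cl(S) = S if |S| < 6, else cl(S) = E.
Since 6 >= 6, cl(A union B) = E.
|cl(A union B)| = 10.

10


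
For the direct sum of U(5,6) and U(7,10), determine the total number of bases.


Bases of a direct sum M1 + M2: |B| = |B(M1)| * |B(M2)|.
|B(U(5,6))| = C(6,5) = 6.
|B(U(7,10))| = C(10,7) = 120.
Total bases = 6 * 120 = 720.

720


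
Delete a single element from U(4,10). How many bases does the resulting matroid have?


Deleting e from U(4,10) gives U(4,9) since n > r.
Bases of U(4,9) = C(9,4) = 9! / (4! * 5!) = 126.

126


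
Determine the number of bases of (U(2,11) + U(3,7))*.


(M1+M2)* = M1* + M2*.
M1* = U(9,11), bases: C(11,9) = 55.
M2* = U(4,7), bases: C(7,4) = 35.
|B(M*)| = 55 * 35 = 1925.

1925


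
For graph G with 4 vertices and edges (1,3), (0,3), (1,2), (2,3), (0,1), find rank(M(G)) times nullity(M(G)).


r(M) = |V| - c = 4 - 1 = 3.
nullity = |E| - r(M) = 5 - 3 = 2.
Product = 3 * 2 = 6.

6


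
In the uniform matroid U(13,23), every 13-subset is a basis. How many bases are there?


Bases of U(13,23) are all 13-element subsets of the 23-element ground set.
Number of bases = C(23,13).
C(23,13) = 23! / (13! * 10!) = 1144066.

1144066


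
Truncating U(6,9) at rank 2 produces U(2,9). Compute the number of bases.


Truncating U(6,9) to rank 2 gives U(2,9).
Bases of U(2,9) are all 2-element subsets of 9 elements.
Number of bases = C(9,2) = (9 * 8) / (1 * 2) = 36.

36


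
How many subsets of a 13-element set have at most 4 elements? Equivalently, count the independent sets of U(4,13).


Independent sets of U(4,13) are all subsets of size <= 4.
Count = C(13,0) + C(13,1) + C(13,2) + C(13,3) + C(13,4)
     = 1 + 13 + 78 + 286 + 715
     = 1093.

1093


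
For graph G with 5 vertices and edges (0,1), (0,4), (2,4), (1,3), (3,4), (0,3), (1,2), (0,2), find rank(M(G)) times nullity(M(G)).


r(M) = |V| - c = 5 - 1 = 4.
nullity = |E| - r(M) = 8 - 4 = 4.
Product = 4 * 4 = 16.

16


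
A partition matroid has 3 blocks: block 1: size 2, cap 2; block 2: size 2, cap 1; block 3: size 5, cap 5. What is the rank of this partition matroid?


Rank of a partition matroid = sum of min(|Si|, ci) for each block.
= min(2,2) + min(2,1) + min(5,5)
= 2 + 1 + 5
= 8.

8


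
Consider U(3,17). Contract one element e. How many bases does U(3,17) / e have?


Contracting e from U(3,17) gives U(2,16).
Bases of U(2,16) = C(16,2) = (16 * 15) / (1 * 2) = 120.

120


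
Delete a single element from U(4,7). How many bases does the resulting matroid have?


Deleting e from U(4,7) gives U(4,6) since n > r.
Bases of U(4,6) = C(6,4) = 6! / (4! * 2!) = 15.

15


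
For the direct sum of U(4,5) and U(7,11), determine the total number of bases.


Bases of a direct sum M1 + M2: |B| = |B(M1)| * |B(M2)|.
|B(U(4,5))| = C(5,4) = 5.
|B(U(7,11))| = C(11,7) = 330.
Total bases = 5 * 330 = 1650.

1650


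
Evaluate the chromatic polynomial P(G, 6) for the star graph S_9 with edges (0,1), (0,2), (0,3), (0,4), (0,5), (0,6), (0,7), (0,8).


P(tree, k) = k * (k-1)^(8) for any tree on 9 vertices.
P(6) = 6 * 5^8 = 6 * 390625 = 2343750.

2343750


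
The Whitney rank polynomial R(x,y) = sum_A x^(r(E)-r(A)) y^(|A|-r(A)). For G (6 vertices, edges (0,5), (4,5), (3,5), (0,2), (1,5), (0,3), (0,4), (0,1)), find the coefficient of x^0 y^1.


R(x,y) = sum over A in 2^E of x^(r(E)-r(A)) * y^(|A|-r(A)).
G has 6 vertices, 8 edges. r(E) = 5.
Enumerate all 2^8 = 256 subsets.
Count subsets with r(E)-r(A)=0 and |A|-r(A)=1: 18.

18


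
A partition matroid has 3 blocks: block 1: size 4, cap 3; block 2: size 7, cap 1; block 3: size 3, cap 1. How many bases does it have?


A basis picks exactly ci elements from block i.
Number of bases = product of C(|Si|, ci).
= C(4,3) * C(7,1) * C(3,1)
= 4 * 7 * 3
= 84.

84


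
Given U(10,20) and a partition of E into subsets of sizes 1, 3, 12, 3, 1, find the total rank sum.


r(Ai) = min(|Ai|, 10) for each part.
Sum = min(1,10) + min(3,10) + min(12,10) + min(3,10) + min(1,10)
    = 1 + 3 + 10 + 3 + 1
    = 18.

18


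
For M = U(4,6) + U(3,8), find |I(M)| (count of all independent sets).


For a direct sum, |I(M1+M2)| = |I(M1)| * |I(M2)|.
|I(U(4,6))| = sum C(6,k) for k=0..4 = 57.
|I(U(3,8))| = sum C(8,k) for k=0..3 = 93.
Total = 57 * 93 = 5301.

5301


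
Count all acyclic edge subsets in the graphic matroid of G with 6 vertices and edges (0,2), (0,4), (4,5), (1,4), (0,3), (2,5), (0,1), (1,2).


An independent set in a graphic matroid is an acyclic edge subset.
G has 6 vertices and 8 edges.
Enumerate all 2^8 = 256 subsets, checking for acyclicity.
Total independent sets = 172.

172


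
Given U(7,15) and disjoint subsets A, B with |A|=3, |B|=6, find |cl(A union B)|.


|A union B| = 3 + 6 = 9 (disjoint).
In U(7,15), cl(S) = S if |S| < 7, else cl(S) = E.
Since 9 >= 7, cl(A union B) = E.
|cl(A union B)| = 15.

15


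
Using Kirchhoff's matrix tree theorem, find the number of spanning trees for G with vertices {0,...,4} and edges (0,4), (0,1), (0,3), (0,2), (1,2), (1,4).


By Kirchhoff's matrix tree theorem, the number of spanning trees equals
the determinant of any cofactor of the Laplacian matrix L.
G has 5 vertices and 6 edges.
Computing the (4 x 4) cofactor determinant gives 8.

8


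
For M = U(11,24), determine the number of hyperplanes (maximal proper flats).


Hyperplanes of U(11,24) are flats of rank 10.
In a uniform matroid, these are exactly the (10)-element subsets.
Count = C(24,10) = 24! / (10! * 14!) = 1961256.

1961256


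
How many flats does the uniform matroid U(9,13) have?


Flats of U(9,13): every subset of size < 9 is a flat, plus E itself.
Count = C(13,0) + C(13,1) + C(13,2) + C(13,3) + C(13,4) + C(13,5) + C(13,6) + C(13,7) + C(13,8) + 1
     = 1 + 13 + 78 + 286 + 715 + 1287 + 1716 + 1716 + 1287 + 1
     = 7100.

7100


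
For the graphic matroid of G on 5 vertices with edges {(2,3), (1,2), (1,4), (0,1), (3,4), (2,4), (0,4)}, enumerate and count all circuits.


A circuit in a graphic matroid = edge set of a simple cycle.
G has 5 vertices and 7 edges.
Enumerating all minimal edge subsets forming cycles...
Total circuits found: 6.

6
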